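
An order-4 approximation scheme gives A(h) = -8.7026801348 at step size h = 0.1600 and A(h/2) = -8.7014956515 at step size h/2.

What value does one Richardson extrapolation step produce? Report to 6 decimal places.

Order 4 gives 2^r = 16 and 2^r − 1 = 15.
Weighted: (-139.2239304240) − (-8.7026801348) = -130.5212502892
Extrapolated: (-130.5212502892) / 15 = -8.7014166859

-8.701417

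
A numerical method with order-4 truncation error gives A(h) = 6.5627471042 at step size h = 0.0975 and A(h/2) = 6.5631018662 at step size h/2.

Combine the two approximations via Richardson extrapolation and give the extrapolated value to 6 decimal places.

With r = 4 the leading error scales as h^4, so the weight is 2^4 = 16.
Weighted: 105.0096298592 − 6.5627471042 = 98.4468827550
Divide by 2^4 − 1 = 15.
98.4468827550 ÷ 15 = 6.5631255170
Shift from A(h/2): +0.0000236508.

6.563126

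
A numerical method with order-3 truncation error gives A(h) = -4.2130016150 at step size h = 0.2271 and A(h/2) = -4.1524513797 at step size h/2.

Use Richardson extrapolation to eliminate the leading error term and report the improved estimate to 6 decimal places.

-4.143801

With r = 3 the leading error scales as h^3, so the weight is 2^3 = 8.
Difference of the inputs: -4.1524513797 − (-4.2130016150) = 0.0605502353
Divide by 2^3 − 1 = 7: 0.0605502353/7 = 0.0086500336
R = -4.1524513797 + 0.0086500336 = -4.1438013461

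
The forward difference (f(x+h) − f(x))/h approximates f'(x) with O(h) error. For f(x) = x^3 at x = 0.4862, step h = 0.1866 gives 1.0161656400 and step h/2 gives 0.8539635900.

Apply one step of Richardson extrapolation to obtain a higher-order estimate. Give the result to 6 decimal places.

0.691762

r = 1: numerator weight 2, denominator 1.
Top: 2(0.8539635900) − (1.0161656400) = 0.6917615400
Divide by 2^1 − 1 = 1.
(2·0.8539635900 − 1.0161656400)/(2 − 1) = 0.6917615400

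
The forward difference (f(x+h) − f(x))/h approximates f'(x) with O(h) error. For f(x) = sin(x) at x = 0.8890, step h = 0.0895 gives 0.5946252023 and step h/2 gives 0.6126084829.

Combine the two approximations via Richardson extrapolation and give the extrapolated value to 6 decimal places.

0.630592

r = 1: numerator weight 2, denominator 1.
2^1×A(h/2) = 1.2252169658; minus A(h) gives 0.6305917635.
(2×0.6126084829 − 0.5946252023)/(2 − 1) = 0.6305917635
Correction |R − A(h/2)| = 1.798e-02; gap |A(h/2) − A(h)| = 1.798e-02.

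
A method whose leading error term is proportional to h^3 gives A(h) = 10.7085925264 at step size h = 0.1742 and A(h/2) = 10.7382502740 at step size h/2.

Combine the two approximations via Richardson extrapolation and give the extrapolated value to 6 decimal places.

10.742487

r = 3: numerator weight 8, denominator 7.
A(h/2) − A(h) = 10.7382502740 − 10.7085925264 = 0.0296577476
Divide by 2^3 − 1 = 7: 0.0296577476/7 = 0.0042368211
R = A(h/2) + (A(h/2) − A(h))/7 = 10.7382502740 + 0.0042368211 = 10.7424870951
Shift from A(h/2): +0.0042368211.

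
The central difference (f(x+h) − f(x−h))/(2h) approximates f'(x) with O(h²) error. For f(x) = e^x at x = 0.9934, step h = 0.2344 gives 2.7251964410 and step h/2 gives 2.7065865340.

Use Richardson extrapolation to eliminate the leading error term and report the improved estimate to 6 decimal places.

2.700383

r = 2: numerator weight 4, denominator 3.
4*2.7065865340 − 2.7251964410 = 8.1011496950
Extrapolated: 8.1011496950 / 3 = 2.7003832317
Gap between inputs: 1.861e-02; correction applied: −0.0062033023.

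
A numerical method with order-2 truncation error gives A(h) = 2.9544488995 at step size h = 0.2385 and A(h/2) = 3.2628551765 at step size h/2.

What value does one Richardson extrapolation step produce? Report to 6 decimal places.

3.365657

Method order is 2; weight 2^2 = 4.
Numerator 4*A(h/2) − A(h) = 4*3.2628551765 − 2.9544488995 = 10.0969718065
Divide by 2^2 − 1 = 3.
Result: 3.3656572688
Correction |R − A(h/2)| = 1.028e-01; gap |A(h/2) − A(h)| = 3.084e-01.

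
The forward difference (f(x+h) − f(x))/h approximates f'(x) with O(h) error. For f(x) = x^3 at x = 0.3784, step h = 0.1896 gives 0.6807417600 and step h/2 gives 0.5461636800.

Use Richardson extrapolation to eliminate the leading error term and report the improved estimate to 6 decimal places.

r = 1: numerator weight 2, denominator 1.
Difference of the inputs: 0.5461636800 − 0.6807417600 = -0.1345780800
Correction (A(h/2) − A(h))/(2 − 1) = (-0.1345780800)/1 = -0.1345780800
R = A(h/2) + (A(h/2) − A(h))/1 = 0.5461636800 − 0.1345780800 = 0.4115856000

0.411586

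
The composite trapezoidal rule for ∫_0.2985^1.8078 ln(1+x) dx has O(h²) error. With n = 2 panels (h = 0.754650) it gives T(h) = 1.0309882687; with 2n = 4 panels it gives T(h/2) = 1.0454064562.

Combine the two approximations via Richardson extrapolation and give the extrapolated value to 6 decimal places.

1.050213

With r = 2 the leading error scales as h^2, so the weight is 2^2 = 4.
Top: 4(1.0454064562) − (1.0309882687) = 3.1506375561
Divide by 2^2 − 1 = 3.
Result: 1.0502125187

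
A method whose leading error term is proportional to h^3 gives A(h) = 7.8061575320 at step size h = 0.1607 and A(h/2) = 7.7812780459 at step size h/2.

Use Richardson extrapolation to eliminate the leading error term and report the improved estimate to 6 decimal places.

7.777724

Order 3 gives 2^r = 8 and 2^r − 1 = 7.
Numerator 8 × A(h/2) − A(h) = 8 × 7.7812780459 − 7.8061575320 = 54.4440668352
Denominator 8 − 1 = 7.
54.4440668352 ÷ 7 = 7.7777238336
Correction |R − A(h/2)| = 3.554e-03; gap |A(h/2) − A(h)| = 2.488e-02.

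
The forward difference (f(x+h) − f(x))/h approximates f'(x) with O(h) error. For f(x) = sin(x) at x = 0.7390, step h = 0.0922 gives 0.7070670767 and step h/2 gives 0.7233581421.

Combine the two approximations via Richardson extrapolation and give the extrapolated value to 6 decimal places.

With r = 1 the leading error scales as h^1, so the weight is 2^1 = 2.
2·0.7233581421 = 1.4467162842; 1.4467162842 − 0.7070670767 = 0.7396492075
Divide by 2^1 − 1 = 1.
0.7396492075 ÷ 1 = 0.7396492075

0.739649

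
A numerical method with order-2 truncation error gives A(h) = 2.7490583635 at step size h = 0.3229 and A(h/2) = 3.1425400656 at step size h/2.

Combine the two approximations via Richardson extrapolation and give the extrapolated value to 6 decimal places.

With r = 2 the leading error scales as h^2, so the weight is 2^2 = 4.
4×3.1425400656 = 12.5701602624; subtract 2.7490583635 → 9.8211018989
Extrapolated: 9.8211018989 / 3 = 3.2737006330
Correction |R − A(h/2)| = 1.312e-01; gap |A(h/2) − A(h)| = 3.935e-01.

3.273701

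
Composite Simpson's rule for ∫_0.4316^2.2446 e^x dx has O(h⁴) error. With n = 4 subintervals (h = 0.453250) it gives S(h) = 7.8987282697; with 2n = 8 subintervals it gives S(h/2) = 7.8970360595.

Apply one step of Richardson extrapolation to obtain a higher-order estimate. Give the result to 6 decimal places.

7.896923

Error is O(h^4); halving h shrinks it by 2^4 = 16.
Weighted: 126.3525769520 − 7.8987282697 = 118.4538486823
Extrapolated: 118.4538486823 / 15 = 7.8969232455
Shift from A(h/2): −0.0001128140.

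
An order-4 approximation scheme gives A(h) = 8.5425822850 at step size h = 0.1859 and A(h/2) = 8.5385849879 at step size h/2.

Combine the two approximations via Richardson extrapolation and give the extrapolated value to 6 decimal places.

With r = 4 the leading error scales as h^4, so the weight is 2^4 = 16.
Numerator 16 × A(h/2) − A(h) = 16 × 8.5385849879 − 8.5425822850 = 128.0747775214
Extrapolated: 128.0747775214 / 15 = 8.5383185014

8.538319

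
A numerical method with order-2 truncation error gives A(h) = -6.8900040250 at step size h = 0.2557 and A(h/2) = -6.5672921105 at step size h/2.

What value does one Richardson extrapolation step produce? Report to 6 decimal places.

With r = 2 the leading error scales as h^2, so the weight is 2^2 = 4.
Top: 4(-6.5672921105) − (-6.8900040250) = -19.3791644170
(4×(-6.5672921105) − (-6.8900040250))/(4 − 1) = -6.4597214723
Correction |R − A(h/2)| = 1.076e-01; gap |A(h/2) − A(h)| = 3.227e-01.

-6.459721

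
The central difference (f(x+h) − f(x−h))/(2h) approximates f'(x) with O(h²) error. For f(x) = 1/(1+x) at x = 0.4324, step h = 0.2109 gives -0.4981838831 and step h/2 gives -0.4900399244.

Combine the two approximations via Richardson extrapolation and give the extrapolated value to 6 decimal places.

Method order is 2; weight 2^2 = 4.
4*(-0.4900399244) − (-0.4981838831) = -1.4619758145
Extrapolated: (-1.4619758145) / 3 = -0.4873252715

-0.487325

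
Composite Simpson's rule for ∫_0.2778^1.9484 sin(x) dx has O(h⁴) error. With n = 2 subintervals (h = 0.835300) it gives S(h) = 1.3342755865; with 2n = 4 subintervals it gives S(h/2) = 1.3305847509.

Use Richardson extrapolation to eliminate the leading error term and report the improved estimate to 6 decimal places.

r = 4: numerator weight 16, denominator 15.
Weighted: 21.2893560144 − 1.3342755865 = 19.9550804279
19.9550804279 ÷ 15 = 1.3303386952
Shift from A(h/2): −0.0002460557.

1.330339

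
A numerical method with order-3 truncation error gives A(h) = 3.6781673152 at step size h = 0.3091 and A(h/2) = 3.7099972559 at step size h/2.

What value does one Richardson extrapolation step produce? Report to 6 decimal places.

Method order is 3; weight 2^3 = 8.
Top: 8(3.7099972559) − (3.6781673152) = 26.0018107320
Divide by 2^3 − 1 = 7.
So the Richardson estimate is 3.7145443903.
Correction |R − A(h/2)| = 4.547e-03; gap |A(h/2) − A(h)| = 3.183e-02.

3.714544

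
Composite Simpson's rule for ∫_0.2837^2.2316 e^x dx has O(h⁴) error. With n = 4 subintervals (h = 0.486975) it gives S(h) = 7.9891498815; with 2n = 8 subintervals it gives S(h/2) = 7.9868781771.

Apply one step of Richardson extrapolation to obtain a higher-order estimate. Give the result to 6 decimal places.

7.986727

Error is O(h^4); halving h shrinks it by 2^4 = 16.
Top: 16(7.9868781771) − (7.9891498815) = 119.8009009521
Denominator 16 − 1 = 15.
Extrapolated: 119.8009009521 / 15 = 7.9867267301
Correction |R − A(h/2)| = 1.514e-04; gap |A(h/2) − A(h)| = 2.272e-03.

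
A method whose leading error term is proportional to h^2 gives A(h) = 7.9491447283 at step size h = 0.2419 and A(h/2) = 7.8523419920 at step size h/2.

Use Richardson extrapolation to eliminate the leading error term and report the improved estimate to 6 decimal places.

7.820074

Method order is 2; weight 2^2 = 4.
4·7.8523419920 = 31.4093679680; subtract 7.9491447283 → 23.4602232397
Extrapolated: 23.4602232397 / 3 = 7.8200744132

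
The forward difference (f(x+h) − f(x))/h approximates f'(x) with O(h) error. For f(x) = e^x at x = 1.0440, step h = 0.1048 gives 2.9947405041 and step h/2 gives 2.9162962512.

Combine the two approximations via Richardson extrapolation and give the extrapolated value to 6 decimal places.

2.837852

Method order is 1; weight 2^1 = 2.
A(h/2) − A(h) = 2.9162962512 − 2.9947405041 = -0.0784442529
Divide by 2^1 − 1 = 1: (-0.0784442529)/1 = -0.0784442529
R = A(h/2) + (A(h/2) − A(h))/1 = 2.9162962512 − 0.0784442529 = 2.8378519983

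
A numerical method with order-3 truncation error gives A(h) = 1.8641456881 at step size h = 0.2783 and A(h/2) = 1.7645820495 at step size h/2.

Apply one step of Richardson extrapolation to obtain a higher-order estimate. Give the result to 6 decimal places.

r = 3, so 2^r = 8.
8*1.7645820495 − 1.8641456881 = 12.2525107079
Extrapolated: 12.2525107079 / 7 = 1.7503586726
Shift from A(h/2): −0.0142233769.

1.750359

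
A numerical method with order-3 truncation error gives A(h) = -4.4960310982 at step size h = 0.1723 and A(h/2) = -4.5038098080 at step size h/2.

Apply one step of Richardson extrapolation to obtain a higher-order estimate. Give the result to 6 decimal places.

-4.504921

r = 3: numerator weight 8, denominator 7.
8×(-4.5038098080) = -36.0304784640; subtract (-4.4960310982) → -31.5344473658
R = (-31.5344473658)/7 = -4.5049210523
Shift from A(h/2): −0.0011112443.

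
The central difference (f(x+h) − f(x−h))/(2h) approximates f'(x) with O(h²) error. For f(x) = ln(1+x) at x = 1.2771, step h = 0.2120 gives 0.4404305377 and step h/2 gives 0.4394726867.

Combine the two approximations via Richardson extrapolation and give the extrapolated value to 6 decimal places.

0.439153

Order 2 gives 2^r = 4 and 2^r − 1 = 3.
4 × 0.4394726867 = 1.7578907468; 1.7578907468 − 0.4404305377 = 1.3174602091
1.3174602091 ÷ 3 = 0.4391534030
Gap between inputs: 9.579e-04; correction applied: −0.0003192837.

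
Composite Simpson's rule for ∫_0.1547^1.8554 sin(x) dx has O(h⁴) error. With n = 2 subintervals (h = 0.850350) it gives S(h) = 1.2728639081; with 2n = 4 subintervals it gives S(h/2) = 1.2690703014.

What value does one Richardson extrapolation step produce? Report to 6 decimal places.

Leading term ∝ h^4; use weight 16 = 2^4.
Difference of the inputs: 1.2690703014 − 1.2728639081 = -0.0037936067
Divide by 2^4 − 1 = 15: (-0.0037936067)/15 = -0.0002529071
R = 1.2690703014 − 0.0002529071 = 1.2688173943
Gap between inputs: 3.794e-03; correction applied: −0.0002529071.

1.268817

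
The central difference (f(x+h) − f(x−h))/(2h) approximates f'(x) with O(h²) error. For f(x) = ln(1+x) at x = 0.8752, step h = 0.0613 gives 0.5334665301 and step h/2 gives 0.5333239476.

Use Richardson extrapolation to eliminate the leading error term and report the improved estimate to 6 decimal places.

0.533276

The method has order 2: 2^2 = 4.
Top: 4(0.5333239476) − (0.5334665301) = 1.5998292603
1.5998292603 ÷ 3 = 0.5332764201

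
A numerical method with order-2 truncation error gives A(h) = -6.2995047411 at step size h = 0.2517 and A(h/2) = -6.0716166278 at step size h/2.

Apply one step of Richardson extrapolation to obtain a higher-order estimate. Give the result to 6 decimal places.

With r = 2 the leading error scales as h^2, so the weight is 2^2 = 4.
A(h/2) − A(h) = -6.0716166278 − (-6.2995047411) = 0.2278881133
Divide by 2^2 − 1 = 3: 0.2278881133/3 = 0.0759627044
R = -6.0716166278 + 0.0759627044 = -5.9956539234

-5.995654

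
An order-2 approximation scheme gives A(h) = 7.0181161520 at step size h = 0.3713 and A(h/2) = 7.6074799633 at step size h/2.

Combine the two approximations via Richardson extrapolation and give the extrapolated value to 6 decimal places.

Leading term ∝ h^2; use weight 4 = 2^2.
Numerator 4·A(h/2) − A(h) = 4·7.6074799633 − 7.0181161520 = 23.4118037012
Denominator 4 − 1 = 3.
So the Richardson estimate is 7.8039345671.
Gap between inputs: 5.894e-01; correction applied: +0.1964546038.

7.803935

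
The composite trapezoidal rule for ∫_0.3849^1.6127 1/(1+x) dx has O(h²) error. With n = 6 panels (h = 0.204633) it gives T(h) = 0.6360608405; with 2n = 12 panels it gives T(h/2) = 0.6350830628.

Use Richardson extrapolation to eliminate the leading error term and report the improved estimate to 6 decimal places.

r = 2, so 2^r = 4.
4 × 0.6350830628 − 0.6360608405 = 1.9042714107
Denominator 4 − 1 = 3.
1.9042714107 ÷ 3 = 0.6347571369

0.634757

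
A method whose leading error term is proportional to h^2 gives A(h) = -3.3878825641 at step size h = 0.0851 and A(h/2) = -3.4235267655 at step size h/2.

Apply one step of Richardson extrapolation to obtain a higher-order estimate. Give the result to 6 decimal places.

r = 2, so 2^r = 4.
Weighted: (-13.6941070620) − (-3.3878825641) = -10.3062244979
R = (-10.3062244979)/3 = -3.4354081660
Correction |R − A(h/2)| = 1.188e-02; gap |A(h/2) − A(h)| = 3.564e-02.

-3.435408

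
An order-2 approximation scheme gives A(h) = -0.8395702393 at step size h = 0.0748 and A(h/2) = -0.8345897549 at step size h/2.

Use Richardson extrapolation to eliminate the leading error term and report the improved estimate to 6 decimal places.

-0.832930

Leading term ∝ h^2; use weight 4 = 2^2.
4×(-0.8345897549) − (-0.8395702393) = -2.4987887803
Denominator 4 − 1 = 3.
So the Richardson estimate is -0.8329295934.
Gap between inputs: 4.980e-03; correction applied: +0.0016601615.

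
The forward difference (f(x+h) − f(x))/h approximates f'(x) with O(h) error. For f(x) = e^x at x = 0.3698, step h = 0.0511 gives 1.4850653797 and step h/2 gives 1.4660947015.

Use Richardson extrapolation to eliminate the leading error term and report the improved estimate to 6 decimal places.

The method has order 1: 2^1 = 2.
2^1·A(h/2) = 2.9321894030; minus A(h) gives 1.4471240233.
1.4471240233 ÷ 1 = 1.4471240233

1.447124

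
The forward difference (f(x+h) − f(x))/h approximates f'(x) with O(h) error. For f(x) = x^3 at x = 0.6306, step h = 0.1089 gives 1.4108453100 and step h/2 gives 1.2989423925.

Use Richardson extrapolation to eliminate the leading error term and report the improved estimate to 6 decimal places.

Error is O(h^1); halving h shrinks it by 2^1 = 2.
2^1×A(h/2) = 2.5978847850; minus A(h) gives 1.1870394750.
Denominator 2 − 1 = 1.
1.1870394750 ÷ 1 = 1.1870394750
Gap between inputs: 1.119e-01; correction applied: −0.1119029175.

1.187039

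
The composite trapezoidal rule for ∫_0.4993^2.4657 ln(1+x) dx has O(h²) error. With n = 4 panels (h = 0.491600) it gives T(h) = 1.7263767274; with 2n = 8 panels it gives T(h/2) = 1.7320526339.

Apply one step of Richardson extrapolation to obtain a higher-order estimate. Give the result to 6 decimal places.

1.733945

Leading term ∝ h^2; use weight 4 = 2^2.
Difference of the inputs: 1.7320526339 − 1.7263767274 = 0.0056759065
Divide by 2^2 − 1 = 3: 0.0056759065/3 = 0.0018919688
R = A(h/2) + (A(h/2) − A(h))/3 = 1.7320526339 + 0.0018919688 = 1.7339446027
Correction |R − A(h/2)| = 1.892e-03; gap |A(h/2) − A(h)| = 5.676e-03.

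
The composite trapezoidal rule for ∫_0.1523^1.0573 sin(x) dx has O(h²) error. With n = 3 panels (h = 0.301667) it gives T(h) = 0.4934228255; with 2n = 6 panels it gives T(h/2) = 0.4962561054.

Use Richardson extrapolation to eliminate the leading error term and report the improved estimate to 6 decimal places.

Error is O(h^2); halving h shrinks it by 2^2 = 4.
Top: 4(0.4962561054) − (0.4934228255) = 1.4916015961
1.4916015961 ÷ 3 = 0.4972005320

0.497201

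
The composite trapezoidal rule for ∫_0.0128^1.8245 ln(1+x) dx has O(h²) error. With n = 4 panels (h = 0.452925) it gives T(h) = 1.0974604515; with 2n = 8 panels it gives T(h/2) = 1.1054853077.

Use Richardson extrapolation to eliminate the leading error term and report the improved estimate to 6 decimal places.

1.108160

r = 2: numerator weight 4, denominator 3.
Weighted: 4.4219412308 − 1.0974604515 = 3.3244807793
3.3244807793 ÷ 3 = 1.1081602598
Correction |R − A(h/2)| = 2.675e-03; gap |A(h/2) − A(h)| = 8.025e-03.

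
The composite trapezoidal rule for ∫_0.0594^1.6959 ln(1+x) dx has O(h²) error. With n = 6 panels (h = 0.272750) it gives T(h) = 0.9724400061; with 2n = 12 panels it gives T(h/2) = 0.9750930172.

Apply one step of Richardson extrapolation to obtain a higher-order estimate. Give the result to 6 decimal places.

Error is O(h^2); halving h shrinks it by 2^2 = 4.
4·0.9750930172 = 3.9003720688; subtract 0.9724400061 → 2.9279320627
Divide by 2^2 − 1 = 3.
(4·0.9750930172 − 0.9724400061)/(4 − 1) = 0.9759773542
Shift from A(h/2): +0.0008843370.

0.975977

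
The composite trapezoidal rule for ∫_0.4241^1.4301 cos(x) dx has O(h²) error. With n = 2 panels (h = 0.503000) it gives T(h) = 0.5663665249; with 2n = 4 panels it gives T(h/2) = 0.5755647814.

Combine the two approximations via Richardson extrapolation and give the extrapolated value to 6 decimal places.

0.578631

Leading term ∝ h^2; use weight 4 = 2^2.
2^2×A(h/2) = 2.3022591256; minus A(h) gives 1.7358926007.
(4×0.5755647814 − 0.5663665249)/(4 − 1) = 0.5786308669
Correction |R − A(h/2)| = 3.066e-03; gap |A(h/2) − A(h)| = 9.198e-03.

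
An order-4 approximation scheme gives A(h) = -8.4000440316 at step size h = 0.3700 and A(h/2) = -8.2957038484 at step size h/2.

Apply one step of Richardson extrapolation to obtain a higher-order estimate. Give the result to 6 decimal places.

-8.288748

With r = 4 the leading error scales as h^4, so the weight is 2^4 = 16.
Top: 16(-8.2957038484) − (-8.4000440316) = -124.3312175428
Extrapolated: (-124.3312175428) / 15 = -8.2887478362
Gap between inputs: 1.043e-01; correction applied: +0.0069560122.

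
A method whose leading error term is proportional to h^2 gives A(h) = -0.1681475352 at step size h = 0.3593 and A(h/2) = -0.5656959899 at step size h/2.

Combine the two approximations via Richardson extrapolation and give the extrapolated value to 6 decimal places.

-0.698212

Leading term ∝ h^2; use weight 4 = 2^2.
Difference of the inputs: -0.5656959899 − (-0.1681475352) = -0.3975484547
Divide by 2^2 − 1 = 3: (-0.3975484547)/3 = -0.1325161516
R = -0.5656959899 − 0.1325161516 = -0.6982121415
Shift from A(h/2): −0.1325161516.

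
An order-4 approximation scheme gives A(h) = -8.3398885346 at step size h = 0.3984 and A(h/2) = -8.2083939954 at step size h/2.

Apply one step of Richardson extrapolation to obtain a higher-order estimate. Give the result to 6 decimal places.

-8.199628

Method order is 4; weight 2^4 = 16.
Top: 16(-8.2083939954) − (-8.3398885346) = -122.9944153918
R = (-122.9944153918)/15 = -8.1996276928
Correction |R − A(h/2)| = 8.766e-03; gap |A(h/2) − A(h)| = 1.315e-01.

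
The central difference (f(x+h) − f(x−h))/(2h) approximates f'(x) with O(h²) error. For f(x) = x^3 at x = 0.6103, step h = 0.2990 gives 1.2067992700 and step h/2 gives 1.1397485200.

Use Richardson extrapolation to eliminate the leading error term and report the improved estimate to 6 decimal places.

Leading term ∝ h^2; use weight 4 = 2^2.
Difference of the inputs: 1.1397485200 − 1.2067992700 = -0.0670507500
Divide by 2^2 − 1 = 3: (-0.0670507500)/3 = -0.0223502500
R = 1.1397485200 − 0.0223502500 = 1.1173982700
Shift from A(h/2): −0.0223502500.

1.117398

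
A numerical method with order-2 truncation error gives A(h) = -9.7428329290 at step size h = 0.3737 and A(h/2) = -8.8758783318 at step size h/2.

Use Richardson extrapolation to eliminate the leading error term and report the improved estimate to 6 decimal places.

-8.586893

Error is O(h^2); halving h shrinks it by 2^2 = 4.
4×(-8.8758783318) = -35.5035133272; subtract (-9.7428329290) → -25.7606803982
Denominator 4 − 1 = 3.
(4×(-8.8758783318) − (-9.7428329290))/(4 − 1) = -8.5868934661
Gap between inputs: 8.670e-01; correction applied: +0.2889848657.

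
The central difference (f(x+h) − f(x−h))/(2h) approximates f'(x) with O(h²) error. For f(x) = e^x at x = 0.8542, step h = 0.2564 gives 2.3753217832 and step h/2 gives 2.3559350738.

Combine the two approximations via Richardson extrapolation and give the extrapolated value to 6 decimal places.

r = 2, so 2^r = 4.
2^2·A(h/2) = 9.4237402952; minus A(h) gives 7.0484185120.
(4·2.3559350738 − 2.3753217832)/(4 − 1) = 2.3494728373
Correction |R − A(h/2)| = 6.462e-03; gap |A(h/2) − A(h)| = 1.939e-02.

2.349473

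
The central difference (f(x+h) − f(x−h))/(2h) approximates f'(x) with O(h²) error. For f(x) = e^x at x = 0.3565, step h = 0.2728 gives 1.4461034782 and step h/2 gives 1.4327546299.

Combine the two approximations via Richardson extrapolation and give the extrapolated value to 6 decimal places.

The method has order 2: 2^2 = 4.
4·1.4327546299 = 5.7310185196; subtract 1.4461034782 → 4.2849150414
R = 4.2849150414/3 = 1.4283050138

1.428305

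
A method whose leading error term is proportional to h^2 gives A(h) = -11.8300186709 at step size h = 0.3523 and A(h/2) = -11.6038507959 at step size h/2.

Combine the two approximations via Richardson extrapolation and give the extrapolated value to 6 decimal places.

-11.528462

With r = 2 the leading error scales as h^2, so the weight is 2^2 = 4.
2^2·A(h/2) = -46.4154031836; minus A(h) gives -34.5853845127.
Denominator 4 − 1 = 3.
Result: -11.5284615042
Shift from A(h/2): +0.0753892917.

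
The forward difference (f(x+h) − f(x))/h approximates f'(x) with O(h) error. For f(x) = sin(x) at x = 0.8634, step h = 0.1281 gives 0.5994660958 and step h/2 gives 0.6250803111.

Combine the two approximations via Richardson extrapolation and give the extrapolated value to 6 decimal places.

Method order is 1; weight 2^1 = 2.
Difference of the inputs: 0.6250803111 − 0.5994660958 = 0.0256142153
Correction (A(h/2) − A(h))/(2 − 1) = 0.0256142153/1 = 0.0256142153
R = 0.6250803111 + 0.0256142153 = 0.6506945264

0.650695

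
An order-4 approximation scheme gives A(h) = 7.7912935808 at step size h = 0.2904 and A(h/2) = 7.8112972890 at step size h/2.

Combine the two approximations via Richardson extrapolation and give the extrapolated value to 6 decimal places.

r = 4, so 2^r = 16.
Numerator 16*A(h/2) − A(h) = 16*7.8112972890 − 7.7912935808 = 117.1894630432
Divide by 2^4 − 1 = 15.
Result: 7.8126308695
Correction |R − A(h/2)| = 1.334e-03; gap |A(h/2) − A(h)| = 2.000e-02.

7.812631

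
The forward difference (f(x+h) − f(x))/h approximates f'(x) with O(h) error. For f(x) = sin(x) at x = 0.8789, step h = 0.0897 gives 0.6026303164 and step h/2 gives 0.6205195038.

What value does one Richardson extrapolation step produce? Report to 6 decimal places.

Order 1 gives 2^r = 2 and 2^r − 1 = 1.
2 × 0.6205195038 = 1.2410390076; subtract 0.6026303164 → 0.6384086912
(2 × 0.6205195038 − 0.6026303164)/(2 − 1) = 0.6384086912

0.638409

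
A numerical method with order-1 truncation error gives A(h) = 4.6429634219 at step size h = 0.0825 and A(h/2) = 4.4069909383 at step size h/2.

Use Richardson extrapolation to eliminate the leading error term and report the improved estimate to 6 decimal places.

With r = 1 the leading error scales as h^1, so the weight is 2^1 = 2.
Weighted: 8.8139818766 − 4.6429634219 = 4.1710184547
Extrapolated: 4.1710184547 / 1 = 4.1710184547

4.171018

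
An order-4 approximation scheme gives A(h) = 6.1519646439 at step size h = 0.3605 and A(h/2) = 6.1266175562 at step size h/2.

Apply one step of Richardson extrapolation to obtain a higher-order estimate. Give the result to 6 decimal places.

6.124928

The method has order 4: 2^4 = 16.
2^4*A(h/2) = 98.0258808992; minus A(h) gives 91.8739162553.
Divide by 2^4 − 1 = 15.
So the Richardson estimate is 6.1249277504.
Shift from A(h/2): −0.0016898058.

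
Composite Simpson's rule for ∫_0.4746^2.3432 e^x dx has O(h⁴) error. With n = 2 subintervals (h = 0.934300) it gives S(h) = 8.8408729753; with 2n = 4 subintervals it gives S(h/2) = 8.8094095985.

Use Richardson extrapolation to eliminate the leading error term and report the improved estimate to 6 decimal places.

8.807312

r = 4, so 2^r = 16.
16·8.8094095985 = 140.9505535760; subtract 8.8408729753 → 132.1096806007
Denominator 16 − 1 = 15.
(16·8.8094095985 − 8.8408729753)/(16 − 1) = 8.8073120400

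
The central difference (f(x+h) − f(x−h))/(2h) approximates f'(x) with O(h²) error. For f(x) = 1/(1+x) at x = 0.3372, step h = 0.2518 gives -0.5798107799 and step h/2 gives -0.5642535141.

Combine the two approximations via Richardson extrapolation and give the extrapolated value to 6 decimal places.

r = 2, so 2^r = 4.
A(h/2) − A(h) = -0.5642535141 − (-0.5798107799) = 0.0155572658
Correction (A(h/2) − A(h))/(4 − 1) = 0.0155572658/3 = 0.0051857553
R = A(h/2) + (A(h/2) − A(h))/3 = -0.5642535141 + 0.0051857553 = -0.5590677588

-0.559068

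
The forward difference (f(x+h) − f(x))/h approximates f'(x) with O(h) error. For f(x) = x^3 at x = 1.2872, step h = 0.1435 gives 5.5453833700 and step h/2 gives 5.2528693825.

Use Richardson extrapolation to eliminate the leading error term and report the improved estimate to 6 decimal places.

4.960355

Order 1 gives 2^r = 2 and 2^r − 1 = 1.
2 × 5.2528693825 = 10.5057387650; 10.5057387650 − 5.5453833700 = 4.9603553950
R = 4.9603553950/1 = 4.9603553950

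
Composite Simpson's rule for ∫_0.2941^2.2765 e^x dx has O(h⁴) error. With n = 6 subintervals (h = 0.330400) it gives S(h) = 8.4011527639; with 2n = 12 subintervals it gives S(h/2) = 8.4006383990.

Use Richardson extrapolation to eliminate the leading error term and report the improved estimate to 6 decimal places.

r = 4, so 2^r = 16.
Numerator 16 × A(h/2) − A(h) = 16 × 8.4006383990 − 8.4011527639 = 126.0090616201
126.0090616201 ÷ 15 = 8.4006041080

8.400604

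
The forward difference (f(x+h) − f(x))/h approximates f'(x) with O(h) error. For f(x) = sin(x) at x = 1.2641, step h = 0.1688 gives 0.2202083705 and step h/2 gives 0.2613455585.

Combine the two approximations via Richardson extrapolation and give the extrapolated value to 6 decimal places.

0.302483

The method has order 1: 2^1 = 2.
2^1·A(h/2) = 0.5226911170; minus A(h) gives 0.3024827465.
Extrapolated: 0.3024827465 / 1 = 0.3024827465
Shift from A(h/2): +0.0411371880.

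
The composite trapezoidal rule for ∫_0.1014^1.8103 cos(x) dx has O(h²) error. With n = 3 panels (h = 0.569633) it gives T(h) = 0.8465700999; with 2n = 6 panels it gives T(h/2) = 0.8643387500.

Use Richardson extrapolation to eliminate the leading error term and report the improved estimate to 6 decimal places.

The method has order 2: 2^2 = 4.
4·0.8643387500 = 3.4573550000; 3.4573550000 − 0.8465700999 = 2.6107849001
Divide by 2^2 − 1 = 3.
Extrapolated: 2.6107849001 / 3 = 0.8702616334
Correction |R − A(h/2)| = 5.923e-03; gap |A(h/2) − A(h)| = 1.777e-02.

0.870262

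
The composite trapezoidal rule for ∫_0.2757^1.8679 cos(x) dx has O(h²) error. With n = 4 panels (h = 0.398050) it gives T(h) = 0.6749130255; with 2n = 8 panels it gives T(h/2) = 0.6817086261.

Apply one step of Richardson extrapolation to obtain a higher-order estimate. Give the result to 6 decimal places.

0.683974

r = 2: numerator weight 4, denominator 3.
Weighted: 2.7268345044 − 0.6749130255 = 2.0519214789
(4*0.6817086261 − 0.6749130255)/(4 − 1) = 0.6839738263
Gap between inputs: 6.796e-03; correction applied: +0.0022652002.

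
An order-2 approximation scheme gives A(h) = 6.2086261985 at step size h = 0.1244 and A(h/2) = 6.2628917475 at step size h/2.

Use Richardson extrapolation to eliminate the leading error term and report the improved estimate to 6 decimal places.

6.280980

Error is O(h^2); halving h shrinks it by 2^2 = 4.
4×6.2628917475 = 25.0515669900; 25.0515669900 − 6.2086261985 = 18.8429407915
Denominator 4 − 1 = 3.
R = 18.8429407915/3 = 6.2809802638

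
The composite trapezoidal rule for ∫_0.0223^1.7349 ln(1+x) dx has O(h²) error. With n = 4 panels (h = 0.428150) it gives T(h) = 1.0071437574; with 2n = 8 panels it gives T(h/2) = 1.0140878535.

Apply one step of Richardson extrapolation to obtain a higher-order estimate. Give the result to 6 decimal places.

r = 2: numerator weight 4, denominator 3.
4 × 1.0140878535 = 4.0563514140; subtract 1.0071437574 → 3.0492076566
3.0492076566 ÷ 3 = 1.0164025522

1.016403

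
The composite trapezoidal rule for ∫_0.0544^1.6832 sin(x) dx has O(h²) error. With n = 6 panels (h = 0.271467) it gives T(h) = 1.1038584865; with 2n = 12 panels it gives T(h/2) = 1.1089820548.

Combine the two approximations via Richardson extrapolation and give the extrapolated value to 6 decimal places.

1.110690

Leading term ∝ h^2; use weight 4 = 2^2.
4·1.1089820548 = 4.4359282192; 4.4359282192 − 1.1038584865 = 3.3320697327
3.3320697327 ÷ 3 = 1.1106899109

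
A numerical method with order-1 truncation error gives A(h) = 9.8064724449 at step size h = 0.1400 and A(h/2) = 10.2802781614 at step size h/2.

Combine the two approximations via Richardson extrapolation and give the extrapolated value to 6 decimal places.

10.754084

r = 1: numerator weight 2, denominator 1.
Top: 2(10.2802781614) − (9.8064724449) = 10.7540838779
Divide by 2^1 − 1 = 1.
Result: 10.7540838779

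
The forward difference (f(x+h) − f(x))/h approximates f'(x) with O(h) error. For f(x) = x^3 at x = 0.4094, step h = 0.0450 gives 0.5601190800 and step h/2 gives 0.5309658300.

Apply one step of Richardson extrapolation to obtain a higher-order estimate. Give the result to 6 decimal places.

The method has order 1: 2^1 = 2.
2 × 0.5309658300 = 1.0619316600; subtract 0.5601190800 → 0.5018125800
0.5018125800 ÷ 1 = 0.5018125800

0.501813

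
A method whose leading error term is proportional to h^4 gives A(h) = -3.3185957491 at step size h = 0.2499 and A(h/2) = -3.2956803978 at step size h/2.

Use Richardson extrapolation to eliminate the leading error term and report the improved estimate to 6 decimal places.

r = 4: numerator weight 16, denominator 15.
Top: 16(-3.2956803978) − (-3.3185957491) = -49.4122906157
R = (-49.4122906157)/15 = -3.2941527077
Shift from A(h/2): +0.0015276901.

-3.294153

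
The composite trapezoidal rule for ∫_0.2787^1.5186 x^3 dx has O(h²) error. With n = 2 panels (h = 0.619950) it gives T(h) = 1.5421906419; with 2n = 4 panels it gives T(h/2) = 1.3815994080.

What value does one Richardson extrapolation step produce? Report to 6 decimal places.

1.328069

With r = 2 the leading error scales as h^2, so the weight is 2^2 = 4.
4*1.3815994080 = 5.5263976320; subtract 1.5421906419 → 3.9842069901
Denominator 4 − 1 = 3.
R = 3.9842069901/3 = 1.3280689967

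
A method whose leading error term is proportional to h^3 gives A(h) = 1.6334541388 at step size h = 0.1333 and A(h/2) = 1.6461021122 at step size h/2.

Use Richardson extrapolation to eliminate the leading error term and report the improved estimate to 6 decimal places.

The method has order 3: 2^3 = 8.
Difference of the inputs: 1.6461021122 − 1.6334541388 = 0.0126479734
Correction (A(h/2) − A(h))/(8 − 1) = 0.0126479734/7 = 0.0018068533
R = 1.6461021122 + 0.0018068533 = 1.6479089655

1.647909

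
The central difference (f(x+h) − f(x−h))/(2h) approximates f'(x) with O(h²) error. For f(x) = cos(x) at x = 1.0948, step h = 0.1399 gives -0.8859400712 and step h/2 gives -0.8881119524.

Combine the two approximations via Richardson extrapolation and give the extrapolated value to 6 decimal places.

The method has order 2: 2^2 = 4.
4 × (-0.8881119524) = -3.5524478096; (-3.5524478096) − (-0.8859400712) = -2.6665077384
Denominator 4 − 1 = 3.
(-2.6665077384) ÷ 3 = -0.8888359128
Correction |R − A(h/2)| = 7.240e-04; gap |A(h/2) − A(h)| = 2.172e-03.

-0.888836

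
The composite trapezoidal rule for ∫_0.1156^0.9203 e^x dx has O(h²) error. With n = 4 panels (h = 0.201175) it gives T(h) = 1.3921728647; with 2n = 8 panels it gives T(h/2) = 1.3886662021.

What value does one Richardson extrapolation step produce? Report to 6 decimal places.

r = 2: numerator weight 4, denominator 3.
Top: 4(1.3886662021) − (1.3921728647) = 4.1624919437
Denominator 4 − 1 = 3.
(4*1.3886662021 − 1.3921728647)/(4 − 1) = 1.3874973146

1.387497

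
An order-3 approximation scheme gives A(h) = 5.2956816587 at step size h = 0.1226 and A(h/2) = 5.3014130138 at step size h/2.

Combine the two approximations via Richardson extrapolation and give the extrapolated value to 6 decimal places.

5.302232

r = 3: numerator weight 8, denominator 7.
2^3·A(h/2) = 42.4113041104; minus A(h) gives 37.1156224517.
R = 37.1156224517/7 = 5.3022317788
Shift from A(h/2): +0.0008187650.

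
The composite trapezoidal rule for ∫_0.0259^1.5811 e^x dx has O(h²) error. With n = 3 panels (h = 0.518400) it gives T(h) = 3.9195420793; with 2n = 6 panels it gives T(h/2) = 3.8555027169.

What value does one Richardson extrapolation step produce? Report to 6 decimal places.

3.834156

The method has order 2: 2^2 = 4.
Numerator 4 × A(h/2) − A(h) = 4 × 3.8555027169 − 3.9195420793 = 11.5024687883
R = 11.5024687883/3 = 3.8341562628
Gap between inputs: 6.404e-02; correction applied: −0.0213464541.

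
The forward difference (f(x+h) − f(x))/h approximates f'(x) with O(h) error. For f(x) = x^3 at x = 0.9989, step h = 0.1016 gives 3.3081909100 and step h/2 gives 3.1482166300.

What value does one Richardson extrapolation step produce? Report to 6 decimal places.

Method order is 1; weight 2^1 = 2.
Top: 2(3.1482166300) − (3.3081909100) = 2.9882423500
Denominator 2 − 1 = 1.
2.9882423500 ÷ 1 = 2.9882423500

2.988242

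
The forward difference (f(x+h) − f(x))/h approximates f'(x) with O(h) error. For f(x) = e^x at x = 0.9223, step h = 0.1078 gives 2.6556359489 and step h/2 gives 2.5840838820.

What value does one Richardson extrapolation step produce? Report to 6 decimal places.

2.512532

r = 1: numerator weight 2, denominator 1.
Top: 2(2.5840838820) − (2.6556359489) = 2.5125318151
Denominator 2 − 1 = 1.
(2*2.5840838820 − 2.6556359489)/(2 − 1) = 2.5125318151
Gap between inputs: 7.155e-02; correction applied: −0.0715520669.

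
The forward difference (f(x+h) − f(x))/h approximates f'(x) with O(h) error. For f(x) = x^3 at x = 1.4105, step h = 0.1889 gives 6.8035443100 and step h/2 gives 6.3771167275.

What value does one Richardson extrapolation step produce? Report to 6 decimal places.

5.950689

Order 1 gives 2^r = 2 and 2^r − 1 = 1.
2·6.3771167275 − 6.8035443100 = 5.9506891450
Extrapolated: 5.9506891450 / 1 = 5.9506891450
Correction |R − A(h/2)| = 4.264e-01; gap |A(h/2) − A(h)| = 4.264e-01.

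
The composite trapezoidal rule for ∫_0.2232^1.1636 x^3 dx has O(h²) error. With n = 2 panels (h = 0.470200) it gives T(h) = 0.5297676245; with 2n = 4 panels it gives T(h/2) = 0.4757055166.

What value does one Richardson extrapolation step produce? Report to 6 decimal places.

0.457685

r = 2: numerator weight 4, denominator 3.
Numerator 4·A(h/2) − A(h) = 4·0.4757055166 − 0.5297676245 = 1.3730544419
Denominator 4 − 1 = 3.
R = 1.3730544419/3 = 0.4576848140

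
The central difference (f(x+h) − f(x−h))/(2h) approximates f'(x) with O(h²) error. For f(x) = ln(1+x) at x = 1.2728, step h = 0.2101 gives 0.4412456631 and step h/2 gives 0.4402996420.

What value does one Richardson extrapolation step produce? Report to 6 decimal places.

0.439984

r = 2, so 2^r = 4.
4×0.4402996420 − 0.4412456631 = 1.3199529049
Extrapolated: 1.3199529049 / 3 = 0.4399843016
Shift from A(h/2): −0.0003153404.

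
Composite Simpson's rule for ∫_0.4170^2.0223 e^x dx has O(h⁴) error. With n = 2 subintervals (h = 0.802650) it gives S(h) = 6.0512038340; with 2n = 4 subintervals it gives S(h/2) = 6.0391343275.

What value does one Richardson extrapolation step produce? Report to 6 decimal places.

Leading term ∝ h^4; use weight 16 = 2^4.
Top: 16(6.0391343275) − (6.0512038340) = 90.5749454060
Extrapolated: 90.5749454060 / 15 = 6.0383296937

6.038330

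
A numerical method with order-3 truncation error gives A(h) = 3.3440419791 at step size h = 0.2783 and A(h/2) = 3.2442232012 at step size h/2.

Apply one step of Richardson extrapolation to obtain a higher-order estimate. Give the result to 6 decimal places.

3.229963

With r = 3 the leading error scales as h^3, so the weight is 2^3 = 8.
Weighted: 25.9537856096 − 3.3440419791 = 22.6097436305
Extrapolated: 22.6097436305 / 7 = 3.2299633758
Correction |R − A(h/2)| = 1.426e-02; gap |A(h/2) − A(h)| = 9.982e-02.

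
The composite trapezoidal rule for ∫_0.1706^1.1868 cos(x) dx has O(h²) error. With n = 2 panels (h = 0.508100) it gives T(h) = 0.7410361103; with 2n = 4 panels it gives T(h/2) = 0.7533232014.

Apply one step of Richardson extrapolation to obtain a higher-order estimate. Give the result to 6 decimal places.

The method has order 2: 2^2 = 4.
Weighted: 3.0132928056 − 0.7410361103 = 2.2722566953
Denominator 4 − 1 = 3.
2.2722566953 ÷ 3 = 0.7574188984
Shift from A(h/2): +0.0040956970.

0.757419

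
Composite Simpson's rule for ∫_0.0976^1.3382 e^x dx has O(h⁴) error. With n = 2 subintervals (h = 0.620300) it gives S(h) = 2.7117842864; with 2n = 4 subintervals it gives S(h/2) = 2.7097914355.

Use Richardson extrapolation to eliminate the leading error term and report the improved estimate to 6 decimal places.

2.709659

Method order is 4; weight 2^4 = 16.
16·2.7097914355 = 43.3566629680; 43.3566629680 − 2.7117842864 = 40.6448786816
Divide by 2^4 − 1 = 15.
Extrapolated: 40.6448786816 / 15 = 2.7096585788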